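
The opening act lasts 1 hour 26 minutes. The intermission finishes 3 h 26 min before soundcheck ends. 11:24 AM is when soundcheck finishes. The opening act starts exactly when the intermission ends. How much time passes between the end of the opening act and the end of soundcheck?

The intermission ends at 11:24 AM − 206 min = 7:58 AM.
So the opening act starts at 7:58 AM.
The opening act ends at 7:58 AM + 86 min = 9:24 AM.
From 9:24 AM to 11:24 AM is 2 hours.

2 hours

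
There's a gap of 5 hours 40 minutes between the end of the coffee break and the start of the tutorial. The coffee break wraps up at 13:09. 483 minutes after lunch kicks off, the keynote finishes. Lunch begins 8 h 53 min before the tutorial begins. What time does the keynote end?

17:59

The tutorial starts at 13:09 + 340 min = 18:49.
Lunch starts at 18:49 − 533 min = 09:56.
The keynote ends at 09:56 + 483 min = 17:59.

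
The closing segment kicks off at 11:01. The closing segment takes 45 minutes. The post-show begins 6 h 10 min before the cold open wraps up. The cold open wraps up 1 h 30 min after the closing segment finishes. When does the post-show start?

07:06

The closing segment ends at 11:01 + 45 min = 11:46.
The cold open ends at 11:46 + 90 min = 13:16.
The post-show starts at 13:16 − 370 min = 07:06.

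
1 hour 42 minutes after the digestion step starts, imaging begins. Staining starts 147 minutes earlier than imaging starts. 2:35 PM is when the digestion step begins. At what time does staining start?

1:50 PM

Imaging starts at 2:35 PM + 102 min = 4:17 PM.
Staining starts at 4:17 PM − 147 min = 1:50 PM.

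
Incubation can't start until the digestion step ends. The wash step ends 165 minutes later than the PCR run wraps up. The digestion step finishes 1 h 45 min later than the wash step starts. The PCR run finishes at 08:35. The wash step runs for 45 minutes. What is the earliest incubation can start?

The wash step ends at 08:35 + 165 min = 11:20.
The wash step starts at 11:20 − 45 min = 10:35.
The digestion step ends at 10:35 + 105 min = 12:20.
Incubation is bounded by the digestion step, so the earliest it can start is 12:20.

12:20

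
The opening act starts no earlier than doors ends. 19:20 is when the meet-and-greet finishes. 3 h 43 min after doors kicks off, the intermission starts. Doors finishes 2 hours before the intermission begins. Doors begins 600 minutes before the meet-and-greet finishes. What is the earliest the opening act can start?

11:03

Doors starts at 19:20 − 600 min = 09:20.
The intermission starts at 09:20 + 223 min = 13:03.
Doors ends at 13:03 − 120 min = 11:03.
The opening act is bounded by doors, so the earliest it can start is 11:03.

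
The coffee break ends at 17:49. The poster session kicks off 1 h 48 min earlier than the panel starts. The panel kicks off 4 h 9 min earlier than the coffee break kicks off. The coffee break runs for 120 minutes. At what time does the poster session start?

09:52

The coffee break starts at 17:49 − 120 min = 15:49.
The panel starts at 15:49 − 249 min = 11:40.
The poster session starts at 11:40 − 108 min = 09:52.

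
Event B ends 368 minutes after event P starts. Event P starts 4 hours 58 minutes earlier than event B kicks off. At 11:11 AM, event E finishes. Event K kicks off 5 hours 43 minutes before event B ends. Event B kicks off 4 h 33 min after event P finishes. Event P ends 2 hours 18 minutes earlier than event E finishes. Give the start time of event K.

8:53 AM

Event P ends at 11:11 AM − 138 min = 8:53 AM.
Event B starts at 8:53 AM + 273 min = 1:26 PM.
Event P starts at 1:26 PM − 298 min = 8:28 AM.
Event B ends at 8:28 AM + 368 min = 2:36 PM.
Event K starts at 2:36 PM − 343 min = 8:53 AM.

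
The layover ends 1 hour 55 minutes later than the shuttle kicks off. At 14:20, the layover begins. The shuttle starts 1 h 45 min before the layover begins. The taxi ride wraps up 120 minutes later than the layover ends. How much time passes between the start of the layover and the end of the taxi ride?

The shuttle starts at 14:20 − 105 min = 12:35.
The layover ends at 12:35 + 115 min = 14:30.
The taxi ride ends at 14:30 + 120 min = 16:30.
From 14:20 to 16:30 is 2 h 10 min.

2 h 10 min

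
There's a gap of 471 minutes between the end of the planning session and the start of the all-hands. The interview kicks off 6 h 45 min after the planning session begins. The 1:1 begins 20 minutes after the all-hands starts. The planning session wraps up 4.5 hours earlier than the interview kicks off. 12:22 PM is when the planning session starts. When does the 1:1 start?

10:48 PM

The interview starts at 12:22 PM + 405 min = 7:07 PM.
The planning session ends at 7:07 PM − 270 min = 2:37 PM.
The all-hands starts at 2:37 PM + 471 min = 10:28 PM.
The 1:1 starts at 10:28 PM + 20 min = 10:48 PM.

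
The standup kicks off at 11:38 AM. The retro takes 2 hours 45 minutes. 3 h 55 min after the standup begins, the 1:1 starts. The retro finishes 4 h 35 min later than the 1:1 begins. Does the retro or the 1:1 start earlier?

The 1:1 starts at 11:38 AM + 235 min = 3:33 PM.
The retro ends at 3:33 PM + 275 min = 8:08 PM.
The retro starts at 8:08 PM − 165 min = 5:23 PM.
The retro starts at 5:23 PM and the 1:1 starts at 3:33 PM, so the 1:1 is first.

the 1:1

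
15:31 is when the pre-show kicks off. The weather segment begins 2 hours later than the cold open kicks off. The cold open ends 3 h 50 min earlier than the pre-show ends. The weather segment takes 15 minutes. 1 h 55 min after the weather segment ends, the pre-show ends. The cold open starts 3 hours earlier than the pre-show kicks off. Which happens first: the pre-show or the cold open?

The cold open starts at 15:31 − 180 min = 12:31.
The pre-show starts at 15:31 and the cold open starts at 12:31, so the cold open is first.

the cold open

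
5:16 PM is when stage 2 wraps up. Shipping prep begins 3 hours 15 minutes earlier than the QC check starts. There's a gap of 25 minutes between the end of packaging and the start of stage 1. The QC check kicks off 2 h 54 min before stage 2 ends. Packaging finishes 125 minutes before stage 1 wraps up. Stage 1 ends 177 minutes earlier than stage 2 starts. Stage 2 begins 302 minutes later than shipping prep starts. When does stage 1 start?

11:32 AM

The QC check starts at 5:16 PM − 174 min = 2:22 PM.
Shipping prep starts at 2:22 PM − 195 min = 11:07 AM.
Stage 2 starts at 11:07 AM + 302 min = 4:09 PM.
Stage 1 ends at 4:09 PM − 177 min = 1:12 PM.
Packaging ends at 1:12 PM − 125 min = 11:07 AM.
Stage 1 starts at 11:07 AM + 25 min = 11:32 AM.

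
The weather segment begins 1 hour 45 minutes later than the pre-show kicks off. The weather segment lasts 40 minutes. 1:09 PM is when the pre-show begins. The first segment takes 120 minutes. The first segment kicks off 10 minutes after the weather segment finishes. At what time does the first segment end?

The weather segment starts at 1:09 PM + 105 min = 2:54 PM.
The weather segment ends at 2:54 PM + 40 min = 3:34 PM.
The first segment starts at 3:34 PM + 10 min = 3:44 PM.
The first segment ends at 3:44 PM + 120 min = 5:44 PM.

5:44 PM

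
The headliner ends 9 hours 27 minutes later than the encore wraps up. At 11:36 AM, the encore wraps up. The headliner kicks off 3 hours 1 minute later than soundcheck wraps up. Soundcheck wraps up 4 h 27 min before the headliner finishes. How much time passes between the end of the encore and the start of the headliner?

8 h 1 min

The headliner ends at 11:36 AM + 567 min = 9:03 PM.
Soundcheck ends at 9:03 PM − 267 min = 4:36 PM.
The headliner starts at 4:36 PM + 181 min = 7:37 PM.
From 11:36 AM to 7:37 PM is 8 h 1 min.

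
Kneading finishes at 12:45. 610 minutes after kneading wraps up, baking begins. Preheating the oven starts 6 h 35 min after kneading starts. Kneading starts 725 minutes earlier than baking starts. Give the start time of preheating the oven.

17:25

Baking starts at 12:45 + 610 min = 22:55.
Kneading starts at 22:55 − 725 min = 10:50.
Preheating the oven starts at 10:50 + 395 min = 17:25.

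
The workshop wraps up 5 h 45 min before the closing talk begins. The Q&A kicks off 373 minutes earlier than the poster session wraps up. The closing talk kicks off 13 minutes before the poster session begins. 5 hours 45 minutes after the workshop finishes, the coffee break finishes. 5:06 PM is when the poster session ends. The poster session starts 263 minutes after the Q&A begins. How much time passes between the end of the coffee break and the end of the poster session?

2 h 3 min

The Q&A starts at 5:06 PM − 373 min = 10:53 AM.
The poster session starts at 10:53 AM + 263 min = 3:16 PM.
The closing talk starts at 3:16 PM − 13 min = 3:03 PM.
The workshop ends at 3:03 PM − 345 min = 9:18 AM.
The coffee break ends at 9:18 AM + 345 min = 3:03 PM.
From 3:03 PM to 5:06 PM is 2 h 3 min.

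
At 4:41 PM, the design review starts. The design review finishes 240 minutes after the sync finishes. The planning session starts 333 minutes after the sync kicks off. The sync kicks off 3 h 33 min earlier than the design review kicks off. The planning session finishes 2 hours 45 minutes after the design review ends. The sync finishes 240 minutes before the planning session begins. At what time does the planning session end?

9:26 PM

The sync starts at 4:41 PM − 213 min = 1:08 PM.
The planning session starts at 1:08 PM + 333 min = 6:41 PM.
The sync ends at 6:41 PM − 240 min = 2:41 PM.
The design review ends at 2:41 PM + 240 min = 6:41 PM.
The planning session ends at 6:41 PM + 165 min = 9:26 PM.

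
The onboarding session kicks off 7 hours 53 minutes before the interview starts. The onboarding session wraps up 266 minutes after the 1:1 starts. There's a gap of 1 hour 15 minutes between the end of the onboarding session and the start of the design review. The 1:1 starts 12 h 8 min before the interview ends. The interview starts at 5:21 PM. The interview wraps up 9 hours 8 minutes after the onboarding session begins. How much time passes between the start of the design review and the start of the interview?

The onboarding session starts at 5:21 PM − 473 min = 9:28 AM.
The interview ends at 9:28 AM + 548 min = 6:36 PM.
The 1:1 starts at 6:36 PM − 728 min = 6:28 AM.
The onboarding session ends at 6:28 AM + 266 min = 10:54 AM.
The design review starts at 10:54 AM + 75 min = 12:09 PM.
From 12:09 PM to 5:21 PM is 5 hours 12 minutes.

5 hours 12 minutes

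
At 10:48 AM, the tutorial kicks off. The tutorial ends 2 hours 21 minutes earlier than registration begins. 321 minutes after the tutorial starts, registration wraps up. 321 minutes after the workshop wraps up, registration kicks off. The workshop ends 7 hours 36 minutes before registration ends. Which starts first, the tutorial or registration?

Registration ends at 10:48 AM + 321 min = 4:09 PM.
The workshop ends at 4:09 PM − 456 min = 8:33 AM.
Registration starts at 8:33 AM + 321 min = 1:54 PM.
The tutorial starts at 10:48 AM and registration starts at 1:54 PM, so the tutorial is first.

the tutorial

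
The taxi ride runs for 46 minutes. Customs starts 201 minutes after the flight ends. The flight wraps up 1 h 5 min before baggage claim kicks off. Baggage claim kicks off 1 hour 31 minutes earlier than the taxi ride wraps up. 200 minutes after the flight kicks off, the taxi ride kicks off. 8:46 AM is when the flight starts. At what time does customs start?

1:37 PM

The taxi ride starts at 8:46 AM + 200 min = 12:06 PM.
The taxi ride ends at 12:06 PM + 46 min = 12:52 PM.
Baggage claim starts at 12:52 PM − 91 min = 11:21 AM.
The flight ends at 11:21 AM − 65 min = 10:16 AM.
Customs starts at 10:16 AM + 201 min = 1:37 PM.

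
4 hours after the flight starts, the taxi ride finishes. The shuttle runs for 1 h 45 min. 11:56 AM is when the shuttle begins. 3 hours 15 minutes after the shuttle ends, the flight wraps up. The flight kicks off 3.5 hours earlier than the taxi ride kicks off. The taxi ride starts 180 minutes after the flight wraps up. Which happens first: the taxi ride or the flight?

The shuttle ends at 11:56 AM + 105 min = 1:41 PM.
The flight ends at 1:41 PM + 195 min = 4:56 PM.
The taxi ride starts at 4:56 PM + 180 min = 7:56 PM.
The flight starts at 7:56 PM − 210 min = 4:26 PM.
The taxi ride starts at 7:56 PM and the flight starts at 4:26 PM, so the flight is first.

the flight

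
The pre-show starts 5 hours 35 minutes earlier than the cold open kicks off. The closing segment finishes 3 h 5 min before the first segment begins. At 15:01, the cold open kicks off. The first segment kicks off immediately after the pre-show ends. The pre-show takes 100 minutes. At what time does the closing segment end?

08:01

The pre-show starts at 15:01 − 335 min = 09:26.
The pre-show ends at 09:26 + 100 min = 11:06.
So the first segment starts at 11:06.
The closing segment ends at 11:06 − 185 min = 08:01.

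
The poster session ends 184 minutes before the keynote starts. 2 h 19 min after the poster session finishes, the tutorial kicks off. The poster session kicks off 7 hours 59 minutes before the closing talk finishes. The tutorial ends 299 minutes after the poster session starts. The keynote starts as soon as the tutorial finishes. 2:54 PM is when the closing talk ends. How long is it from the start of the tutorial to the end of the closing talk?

The poster session starts at 2:54 PM − 479 min = 6:55 AM.
The tutorial ends at 6:55 AM + 299 min = 11:54 AM.
So the keynote starts at 11:54 AM.
The poster session ends at 11:54 AM − 184 min = 8:50 AM.
The tutorial starts at 8:50 AM + 139 min = 11:09 AM.
From 11:09 AM to 2:54 PM is 225 minutes.

225 minutes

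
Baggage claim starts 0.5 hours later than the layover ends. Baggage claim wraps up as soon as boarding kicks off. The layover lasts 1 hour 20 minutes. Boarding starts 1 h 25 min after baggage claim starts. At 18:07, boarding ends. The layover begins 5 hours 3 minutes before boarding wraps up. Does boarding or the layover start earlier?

The layover starts at 18:07 − 303 min = 13:04.
The layover ends at 13:04 + 80 min = 14:24.
Baggage claim starts at 14:24 + 30 min = 14:54.
Boarding starts at 14:54 + 85 min = 16:19.
Boarding starts at 16:19 and the layover starts at 13:04, so the layover is first.

the layover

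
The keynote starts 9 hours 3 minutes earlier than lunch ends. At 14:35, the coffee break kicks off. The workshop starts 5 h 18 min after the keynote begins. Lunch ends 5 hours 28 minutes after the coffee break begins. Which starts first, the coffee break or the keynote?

Lunch ends at 14:35 + 328 min = 20:03.
The keynote starts at 20:03 − 543 min = 11:00.
The coffee break starts at 14:35 and the keynote starts at 11:00, so the keynote is first.

the keynote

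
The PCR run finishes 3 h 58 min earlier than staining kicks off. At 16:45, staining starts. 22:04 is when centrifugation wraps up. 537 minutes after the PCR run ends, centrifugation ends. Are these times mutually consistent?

The PCR run ends at 16:45 − 238 min = 12:47.
Centrifugation ends at 12:47 + 537 min = 21:44.
But centrifugation is also said to end at 22:04 — a 20-minute conflict.

No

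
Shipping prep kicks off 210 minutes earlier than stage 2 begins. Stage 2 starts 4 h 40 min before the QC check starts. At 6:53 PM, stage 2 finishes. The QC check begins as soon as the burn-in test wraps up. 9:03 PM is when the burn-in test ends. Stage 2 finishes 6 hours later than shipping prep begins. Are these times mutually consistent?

The QC check starts at 9:03 PM.
Stage 2 starts at 9:03 PM − 280 min = 4:23 PM.
Shipping prep starts at 4:23 PM − 210 min = 12:53 PM.
Stage 2 ends at 12:53 PM + 360 min = 6:53 PM.
That matches the stated 6:53 PM, so the schedule is consistent.

Yes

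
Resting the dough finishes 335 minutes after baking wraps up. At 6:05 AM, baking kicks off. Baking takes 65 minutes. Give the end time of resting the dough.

12:45 PM

Baking ends at 6:05 AM + 65 min = 7:10 AM.
Resting the dough ends at 7:10 AM + 335 min = 12:45 PM.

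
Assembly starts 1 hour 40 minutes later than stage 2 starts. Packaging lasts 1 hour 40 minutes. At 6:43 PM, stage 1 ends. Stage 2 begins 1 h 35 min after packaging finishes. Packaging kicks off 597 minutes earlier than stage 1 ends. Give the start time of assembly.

Packaging starts at 6:43 PM − 597 min = 8:46 AM.
Packaging ends at 8:46 AM + 100 min = 10:26 AM.
Stage 2 starts at 10:26 AM + 95 min = 12:01 PM.
Assembly starts at 12:01 PM + 100 min = 1:41 PM.

1:41 PM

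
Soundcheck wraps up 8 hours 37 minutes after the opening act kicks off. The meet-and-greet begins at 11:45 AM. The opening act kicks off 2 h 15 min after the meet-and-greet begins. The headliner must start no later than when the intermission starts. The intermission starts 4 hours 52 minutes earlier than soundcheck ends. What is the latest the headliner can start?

5:45 PM

The opening act starts at 11:45 AM + 135 min = 2:00 PM.
Soundcheck ends at 2:00 PM + 517 min = 10:37 PM.
The intermission starts at 10:37 PM − 292 min = 5:45 PM.
The headliner is bounded by the intermission, so the latest it can start is 5:45 PM.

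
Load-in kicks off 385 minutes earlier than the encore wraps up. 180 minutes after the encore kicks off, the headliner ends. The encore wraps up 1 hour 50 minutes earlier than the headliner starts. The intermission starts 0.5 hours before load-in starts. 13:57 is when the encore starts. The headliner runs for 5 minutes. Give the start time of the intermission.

08:07

The headliner ends at 13:57 + 180 min = 16:57.
The headliner starts at 16:57 − 5 min = 16:52.
The encore ends at 16:52 − 110 min = 15:02.
Load-in starts at 15:02 − 385 min = 08:37.
The intermission starts at 08:37 − 30 min = 08:07.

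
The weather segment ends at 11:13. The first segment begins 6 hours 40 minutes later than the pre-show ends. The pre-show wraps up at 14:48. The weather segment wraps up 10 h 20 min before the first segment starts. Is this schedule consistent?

No

The first segment starts at 14:48 + 400 min = 21:28.
The weather segment ends at 21:28 − 620 min = 11:08.
But the weather segment is also said to end at 11:13 — a 5-minute conflict.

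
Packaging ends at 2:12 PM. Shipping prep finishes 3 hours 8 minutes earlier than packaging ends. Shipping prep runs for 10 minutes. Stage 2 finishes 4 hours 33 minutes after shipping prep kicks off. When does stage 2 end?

Shipping prep ends at 2:12 PM − 188 min = 11:04 AM.
Shipping prep starts at 11:04 AM − 10 min = 10:54 AM.
Stage 2 ends at 10:54 AM + 273 min = 3:27 PM.

3:27 PM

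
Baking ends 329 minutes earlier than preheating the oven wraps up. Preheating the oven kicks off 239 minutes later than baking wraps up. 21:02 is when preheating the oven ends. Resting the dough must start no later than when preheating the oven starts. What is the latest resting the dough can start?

19:32

Baking ends at 21:02 − 329 min = 15:33.
Preheating the oven starts at 15:33 + 239 min = 19:32.
Resting the dough is bounded by preheating the oven, so the latest it can start is 19:32.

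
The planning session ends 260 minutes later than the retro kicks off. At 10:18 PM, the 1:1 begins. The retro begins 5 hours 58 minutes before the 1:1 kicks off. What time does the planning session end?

8:40 PM

The retro starts at 10:18 PM − 358 min = 4:20 PM.
The planning session ends at 4:20 PM + 260 min = 8:40 PM.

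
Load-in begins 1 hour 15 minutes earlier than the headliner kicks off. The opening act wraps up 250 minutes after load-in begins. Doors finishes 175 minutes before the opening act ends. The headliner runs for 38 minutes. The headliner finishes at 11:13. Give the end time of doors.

The headliner starts at 11:13 − 38 min = 10:35.
Load-in starts at 10:35 − 75 min = 09:20.
The opening act ends at 09:20 + 250 min = 13:30.
Doors ends at 13:30 − 175 min = 10:35.

10:35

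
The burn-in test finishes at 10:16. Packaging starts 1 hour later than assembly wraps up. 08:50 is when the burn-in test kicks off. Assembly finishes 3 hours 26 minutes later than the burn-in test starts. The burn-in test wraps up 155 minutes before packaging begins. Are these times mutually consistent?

Assembly ends at 08:50 + 206 min = 12:16.
Packaging starts at 12:16 + 60 min = 13:16.
The burn-in test ends at 13:16 − 155 min = 10:41.
But the burn-in test is also said to end at 10:16 — a 25-minute conflict.

No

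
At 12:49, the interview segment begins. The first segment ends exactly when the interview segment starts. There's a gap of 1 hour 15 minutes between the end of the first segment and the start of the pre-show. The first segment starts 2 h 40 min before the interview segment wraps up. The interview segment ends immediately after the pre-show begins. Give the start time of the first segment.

11:24

The first segment ends at 12:49.
The pre-show starts at 12:49 + 75 min = 14:04.
So the interview segment ends at 14:04.
The first segment starts at 14:04 − 160 min = 11:24.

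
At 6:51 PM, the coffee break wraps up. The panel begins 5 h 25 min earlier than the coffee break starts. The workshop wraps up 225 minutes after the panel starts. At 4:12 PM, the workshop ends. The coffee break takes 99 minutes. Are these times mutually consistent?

No

The coffee break starts at 6:51 PM − 99 min = 5:12 PM.
The panel starts at 5:12 PM − 325 min = 11:47 AM.
The workshop ends at 11:47 AM + 225 min = 3:32 PM.
But the workshop is also said to end at 4:12 PM — a 40-minute conflict.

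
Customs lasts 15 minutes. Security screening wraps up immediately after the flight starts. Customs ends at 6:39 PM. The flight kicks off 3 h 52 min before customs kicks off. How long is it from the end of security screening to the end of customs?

Customs starts at 6:39 PM − 15 min = 6:24 PM.
The flight starts at 6:24 PM − 232 min = 2:32 PM.
So security screening ends at 2:32 PM.
From 2:32 PM to 6:39 PM is 4 h 7 min.

4 h 7 min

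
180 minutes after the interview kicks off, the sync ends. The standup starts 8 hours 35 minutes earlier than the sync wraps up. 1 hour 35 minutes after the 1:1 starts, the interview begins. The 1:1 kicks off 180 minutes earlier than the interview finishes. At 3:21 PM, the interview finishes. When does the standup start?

8:21 AM

The 1:1 starts at 3:21 PM − 180 min = 12:21 PM.
The interview starts at 12:21 PM + 95 min = 1:56 PM.
The sync ends at 1:56 PM + 180 min = 4:56 PM.
The standup starts at 4:56 PM − 515 min = 8:21 AM.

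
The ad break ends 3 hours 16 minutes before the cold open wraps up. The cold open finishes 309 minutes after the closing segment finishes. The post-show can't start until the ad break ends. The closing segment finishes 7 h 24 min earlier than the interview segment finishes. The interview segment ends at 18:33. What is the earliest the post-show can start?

The closing segment ends at 18:33 − 444 min = 11:09.
The cold open ends at 11:09 + 309 min = 16:18.
The ad break ends at 16:18 − 196 min = 13:02.
The post-show is bounded by the ad break, so the earliest it can start is 13:02.

13:02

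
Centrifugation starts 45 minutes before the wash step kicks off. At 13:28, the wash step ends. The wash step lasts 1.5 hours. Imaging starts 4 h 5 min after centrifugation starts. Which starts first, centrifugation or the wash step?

centrifugation

The wash step starts at 13:28 − 90 min = 11:58.
Centrifugation starts at 11:58 − 45 min = 11:13.
Centrifugation starts at 11:13 and the wash step starts at 11:58, so centrifugation is first.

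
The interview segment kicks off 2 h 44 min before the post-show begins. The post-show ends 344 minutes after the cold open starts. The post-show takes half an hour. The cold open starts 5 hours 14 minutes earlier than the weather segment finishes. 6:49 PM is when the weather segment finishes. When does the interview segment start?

4:05 PM

The cold open starts at 6:49 PM − 314 min = 1:35 PM.
The post-show ends at 1:35 PM + 344 min = 7:19 PM.
The post-show starts at 7:19 PM − 30 min = 6:49 PM.
The interview segment starts at 6:49 PM − 164 min = 4:05 PM.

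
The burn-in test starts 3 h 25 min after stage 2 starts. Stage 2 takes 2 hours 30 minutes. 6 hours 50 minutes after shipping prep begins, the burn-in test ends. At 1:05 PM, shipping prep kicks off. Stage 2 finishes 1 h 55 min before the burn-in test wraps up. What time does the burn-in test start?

6:55 PM

The burn-in test ends at 1:05 PM + 410 min = 7:55 PM.
Stage 2 ends at 7:55 PM − 115 min = 6:00 PM.
Stage 2 starts at 6:00 PM − 150 min = 3:30 PM.
The burn-in test starts at 3:30 PM + 205 min = 6:55 PM.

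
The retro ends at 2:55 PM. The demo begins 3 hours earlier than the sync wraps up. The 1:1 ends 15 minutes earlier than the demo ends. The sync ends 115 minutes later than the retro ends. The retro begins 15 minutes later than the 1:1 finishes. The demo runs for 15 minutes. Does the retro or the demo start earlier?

The sync ends at 2:55 PM + 115 min = 4:50 PM.
The demo starts at 4:50 PM − 180 min = 1:50 PM.
The demo ends at 1:50 PM + 15 min = 2:05 PM.
The 1:1 ends at 2:05 PM − 15 min = 1:50 PM.
The retro starts at 1:50 PM + 15 min = 2:05 PM.
The retro starts at 2:05 PM and the demo starts at 1:50 PM, so the demo is first.

the demo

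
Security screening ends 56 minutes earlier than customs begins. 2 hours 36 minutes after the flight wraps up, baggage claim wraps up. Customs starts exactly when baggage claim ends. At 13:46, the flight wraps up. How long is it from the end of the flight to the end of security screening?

1 hour 40 minutes

Baggage claim ends at 13:46 + 156 min = 16:22.
So customs starts at 16:22.
Security screening ends at 16:22 − 56 min = 15:26.
From 13:46 to 15:26 is 1 hour 40 minutes.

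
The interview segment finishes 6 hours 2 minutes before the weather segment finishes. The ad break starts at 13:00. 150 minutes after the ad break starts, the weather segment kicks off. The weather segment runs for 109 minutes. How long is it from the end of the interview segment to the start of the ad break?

The weather segment starts at 13:00 + 150 min = 15:30.
The weather segment ends at 15:30 + 109 min = 17:19.
The interview segment ends at 17:19 − 362 min = 11:17.
From 11:17 to 13:00 is 1 hour 43 minutes.

1 hour 43 minutes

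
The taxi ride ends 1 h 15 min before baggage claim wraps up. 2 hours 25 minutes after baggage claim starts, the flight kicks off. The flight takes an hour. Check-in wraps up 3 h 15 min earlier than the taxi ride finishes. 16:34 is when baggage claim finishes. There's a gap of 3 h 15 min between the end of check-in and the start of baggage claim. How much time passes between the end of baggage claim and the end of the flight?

The taxi ride ends at 16:34 − 75 min = 15:19.
Check-in ends at 15:19 − 195 min = 12:04.
Baggage claim starts at 12:04 + 195 min = 15:19.
The flight starts at 15:19 + 145 min = 17:44.
The flight ends at 17:44 + 60 min = 18:44.
From 16:34 to 18:44 is 2 h 10 min.

2 h 10 min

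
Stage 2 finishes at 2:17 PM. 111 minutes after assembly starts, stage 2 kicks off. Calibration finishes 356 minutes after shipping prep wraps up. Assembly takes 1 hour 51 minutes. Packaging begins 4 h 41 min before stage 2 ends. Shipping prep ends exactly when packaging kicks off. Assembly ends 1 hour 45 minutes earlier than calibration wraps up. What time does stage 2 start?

Packaging starts at 2:17 PM − 281 min = 9:36 AM.
So shipping prep ends at 9:36 AM.
Calibration ends at 9:36 AM + 356 min = 3:32 PM.
Assembly ends at 3:32 PM − 105 min = 1:47 PM.
Assembly starts at 1:47 PM − 111 min = 11:56 AM.
Stage 2 starts at 11:56 AM + 111 min = 1:47 PM.

1:47 PM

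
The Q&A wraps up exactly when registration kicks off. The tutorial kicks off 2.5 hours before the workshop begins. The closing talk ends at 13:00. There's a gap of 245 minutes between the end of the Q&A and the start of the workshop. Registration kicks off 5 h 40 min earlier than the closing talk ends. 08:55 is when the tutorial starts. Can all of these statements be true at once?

Registration starts at 13:00 − 340 min = 07:20.
So the Q&A ends at 07:20.
The workshop starts at 07:20 + 245 min = 11:25.
The tutorial starts at 11:25 − 150 min = 08:55.
That matches the stated 08:55, so the schedule is consistent.

Yes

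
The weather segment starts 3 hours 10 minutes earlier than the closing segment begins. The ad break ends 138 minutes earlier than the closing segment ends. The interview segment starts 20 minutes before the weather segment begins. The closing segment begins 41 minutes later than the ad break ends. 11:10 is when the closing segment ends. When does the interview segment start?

The ad break ends at 11:10 − 138 min = 08:52.
The closing segment starts at 08:52 + 41 min = 09:33.
The weather segment starts at 09:33 − 190 min = 06:23.
The interview segment starts at 06:23 − 20 min = 06:03.

06:03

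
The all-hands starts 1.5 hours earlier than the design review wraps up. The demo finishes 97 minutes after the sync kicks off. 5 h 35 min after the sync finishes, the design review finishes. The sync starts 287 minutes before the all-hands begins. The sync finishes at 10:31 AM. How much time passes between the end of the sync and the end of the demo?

55 minutes

The design review ends at 10:31 AM + 335 min = 4:06 PM.
The all-hands starts at 4:06 PM − 90 min = 2:36 PM.
The sync starts at 2:36 PM − 287 min = 9:49 AM.
The demo ends at 9:49 AM + 97 min = 11:26 AM.
From 10:31 AM to 11:26 AM is 55 minutes.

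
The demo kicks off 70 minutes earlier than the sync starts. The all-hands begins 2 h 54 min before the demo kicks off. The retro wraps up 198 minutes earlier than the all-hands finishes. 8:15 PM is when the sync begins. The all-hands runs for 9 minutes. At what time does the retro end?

1:02 PM

The demo starts at 8:15 PM − 70 min = 7:05 PM.
The all-hands starts at 7:05 PM − 174 min = 4:11 PM.
The all-hands ends at 4:11 PM + 9 min = 4:20 PM.
The retro ends at 4:20 PM − 198 min = 1:02 PM.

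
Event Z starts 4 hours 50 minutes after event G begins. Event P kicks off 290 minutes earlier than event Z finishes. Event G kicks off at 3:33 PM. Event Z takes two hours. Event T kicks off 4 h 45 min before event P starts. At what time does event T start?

12:48 PM

Event Z starts at 3:33 PM + 290 min = 8:23 PM.
Event Z ends at 8:23 PM + 120 min = 10:23 PM.
Event P starts at 10:23 PM − 290 min = 5:33 PM.
Event T starts at 5:33 PM − 285 min = 12:48 PM.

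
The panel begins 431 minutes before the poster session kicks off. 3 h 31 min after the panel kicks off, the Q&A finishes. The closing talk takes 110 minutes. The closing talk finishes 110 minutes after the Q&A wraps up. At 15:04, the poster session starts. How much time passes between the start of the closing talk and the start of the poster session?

The panel starts at 15:04 − 431 min = 07:53.
The Q&A ends at 07:53 + 211 min = 11:24.
The closing talk ends at 11:24 + 110 min = 13:14.
The closing talk starts at 13:14 − 110 min = 11:24.
From 11:24 to 15:04 is 3 h 40 min.

3 h 40 min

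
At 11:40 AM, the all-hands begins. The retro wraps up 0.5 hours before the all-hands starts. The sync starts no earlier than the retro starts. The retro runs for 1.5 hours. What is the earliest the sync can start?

The retro ends at 11:40 AM − 30 min = 11:10 AM.
The retro starts at 11:10 AM − 90 min = 9:40 AM.
The sync is bounded by the retro, so the earliest it can start is 9:40 AM.

9:40 AM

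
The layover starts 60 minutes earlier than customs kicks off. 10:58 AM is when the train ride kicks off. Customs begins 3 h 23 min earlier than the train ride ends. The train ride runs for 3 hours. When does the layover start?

9:35 AM

The train ride ends at 10:58 AM + 180 min = 1:58 PM.
Customs starts at 1:58 PM − 203 min = 10:35 AM.
The layover starts at 10:35 AM − 60 min = 9:35 AM.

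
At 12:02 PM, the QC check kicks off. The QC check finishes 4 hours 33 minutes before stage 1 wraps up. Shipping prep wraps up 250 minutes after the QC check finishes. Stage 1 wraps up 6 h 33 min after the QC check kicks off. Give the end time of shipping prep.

6:12 PM

Stage 1 ends at 12:02 PM + 393 min = 6:35 PM.
The QC check ends at 6:35 PM − 273 min = 2:02 PM.
Shipping prep ends at 2:02 PM + 250 min = 6:12 PM.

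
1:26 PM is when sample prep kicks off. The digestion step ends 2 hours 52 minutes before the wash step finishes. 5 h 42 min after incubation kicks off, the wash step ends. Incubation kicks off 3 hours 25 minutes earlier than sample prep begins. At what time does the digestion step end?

12:51 PM

Incubation starts at 1:26 PM − 205 min = 10:01 AM.
The wash step ends at 10:01 AM + 342 min = 3:43 PM.
The digestion step ends at 3:43 PM − 172 min = 12:51 PM.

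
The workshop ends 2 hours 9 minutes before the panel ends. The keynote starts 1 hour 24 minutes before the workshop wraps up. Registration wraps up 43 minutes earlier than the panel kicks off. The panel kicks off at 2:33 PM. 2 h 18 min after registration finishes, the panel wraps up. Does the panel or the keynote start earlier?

Registration ends at 2:33 PM − 43 min = 1:50 PM.
The panel ends at 1:50 PM + 138 min = 4:08 PM.
The workshop ends at 4:08 PM − 129 min = 1:59 PM.
The keynote starts at 1:59 PM − 84 min = 12:35 PM.
The panel starts at 2:33 PM and the keynote starts at 12:35 PM, so the keynote is first.

the keynote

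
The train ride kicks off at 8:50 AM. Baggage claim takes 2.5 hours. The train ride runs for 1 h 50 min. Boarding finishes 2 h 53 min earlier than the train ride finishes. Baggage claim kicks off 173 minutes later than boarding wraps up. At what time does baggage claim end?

1:10 PM

The train ride ends at 8:50 AM + 110 min = 10:40 AM.
Boarding ends at 10:40 AM − 173 min = 7:47 AM.
Baggage claim starts at 7:47 AM + 173 min = 10:40 AM.
Baggage claim ends at 10:40 AM + 150 min = 1:10 PM.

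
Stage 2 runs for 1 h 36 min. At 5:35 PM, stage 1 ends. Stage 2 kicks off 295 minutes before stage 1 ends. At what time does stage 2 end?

2:16 PM

Stage 2 starts at 5:35 PM − 295 min = 12:40 PM.
Stage 2 ends at 12:40 PM + 96 min = 2:16 PM.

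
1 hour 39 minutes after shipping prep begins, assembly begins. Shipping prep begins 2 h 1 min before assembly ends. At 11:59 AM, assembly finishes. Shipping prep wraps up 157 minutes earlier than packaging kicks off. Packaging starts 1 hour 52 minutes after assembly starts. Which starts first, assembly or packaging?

Shipping prep starts at 11:59 AM − 121 min = 9:58 AM.
Assembly starts at 9:58 AM + 99 min = 11:37 AM.
Packaging starts at 11:37 AM + 112 min = 1:29 PM.
Assembly starts at 11:37 AM and packaging starts at 1:29 PM, so assembly is first.

assembly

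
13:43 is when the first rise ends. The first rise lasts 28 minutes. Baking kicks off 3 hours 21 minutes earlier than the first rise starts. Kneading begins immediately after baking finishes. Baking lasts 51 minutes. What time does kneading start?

The first rise starts at 13:43 − 28 min = 13:15.
Baking starts at 13:15 − 201 min = 09:54.
Baking ends at 09:54 + 51 min = 10:45.
So kneading starts at 10:45.

10:45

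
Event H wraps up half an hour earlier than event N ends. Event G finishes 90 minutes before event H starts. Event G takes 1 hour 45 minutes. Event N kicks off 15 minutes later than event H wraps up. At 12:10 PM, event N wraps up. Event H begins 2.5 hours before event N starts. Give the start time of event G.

Event H ends at 12:10 PM − 30 min = 11:40 AM.
Event N starts at 11:40 AM + 15 min = 11:55 AM.
Event H starts at 11:55 AM − 150 min = 9:25 AM.
Event G ends at 9:25 AM − 90 min = 7:55 AM.
Event G starts at 7:55 AM − 105 min = 6:10 AM.

6:10 AM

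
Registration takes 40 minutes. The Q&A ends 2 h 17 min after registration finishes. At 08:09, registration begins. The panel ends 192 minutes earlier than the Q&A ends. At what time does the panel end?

Registration ends at 08:09 + 40 min = 08:49.
The Q&A ends at 08:49 + 137 min = 11:06.
The panel ends at 11:06 − 192 min = 07:54.

07:54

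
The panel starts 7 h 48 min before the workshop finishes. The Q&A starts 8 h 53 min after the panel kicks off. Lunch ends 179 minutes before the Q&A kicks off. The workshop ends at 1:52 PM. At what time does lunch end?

The panel starts at 1:52 PM − 468 min = 6:04 AM.
The Q&A starts at 6:04 AM + 533 min = 2:57 PM.
Lunch ends at 2:57 PM − 179 min = 11:58 AM.

11:58 AM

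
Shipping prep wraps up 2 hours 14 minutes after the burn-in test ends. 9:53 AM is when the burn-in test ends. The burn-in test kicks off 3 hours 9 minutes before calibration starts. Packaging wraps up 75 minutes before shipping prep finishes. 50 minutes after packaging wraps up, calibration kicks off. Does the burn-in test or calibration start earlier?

the burn-in test

Shipping prep ends at 9:53 AM + 134 min = 12:07 PM.
Packaging ends at 12:07 PM − 75 min = 10:52 AM.
Calibration starts at 10:52 AM + 50 min = 11:42 AM.
The burn-in test starts at 11:42 AM − 189 min = 8:33 AM.
The burn-in test starts at 8:33 AM and calibration starts at 11:42 AM, so the burn-in test is first.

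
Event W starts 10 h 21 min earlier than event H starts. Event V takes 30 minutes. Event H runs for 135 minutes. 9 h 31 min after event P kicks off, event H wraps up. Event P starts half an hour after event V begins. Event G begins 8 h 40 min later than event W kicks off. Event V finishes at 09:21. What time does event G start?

14:56

Event V starts at 09:21 − 30 min = 08:51.
Event P starts at 08:51 + 30 min = 09:21.
Event H ends at 09:21 + 571 min = 18:52.
Event H starts at 18:52 − 135 min = 16:37.
Event W starts at 16:37 − 621 min = 06:16.
Event G starts at 06:16 + 520 min = 14:56.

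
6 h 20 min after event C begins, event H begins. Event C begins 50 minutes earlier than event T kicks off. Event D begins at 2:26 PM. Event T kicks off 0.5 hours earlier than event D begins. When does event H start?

Event T starts at 2:26 PM − 30 min = 1:56 PM.
Event C starts at 1:56 PM − 50 min = 1:06 PM.
Event H starts at 1:06 PM + 380 min = 7:26 PM.

7:26 PM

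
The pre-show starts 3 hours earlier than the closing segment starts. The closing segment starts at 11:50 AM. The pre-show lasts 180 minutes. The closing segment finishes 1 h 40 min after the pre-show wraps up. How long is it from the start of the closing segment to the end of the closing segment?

The pre-show starts at 11:50 AM − 180 min = 8:50 AM.
The pre-show ends at 8:50 AM + 180 min = 11:50 AM.
The closing segment ends at 11:50 AM + 100 min = 1:30 PM.
From 11:50 AM to 1:30 PM is 1 hour 40 minutes.

1 hour 40 minutes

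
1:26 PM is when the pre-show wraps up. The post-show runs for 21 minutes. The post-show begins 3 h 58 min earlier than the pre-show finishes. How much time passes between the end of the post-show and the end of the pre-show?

The post-show starts at 1:26 PM − 238 min = 9:28 AM.
The post-show ends at 9:28 AM + 21 min = 9:49 AM.
From 9:49 AM to 1:26 PM is 3 h 37 min.

3 h 37 min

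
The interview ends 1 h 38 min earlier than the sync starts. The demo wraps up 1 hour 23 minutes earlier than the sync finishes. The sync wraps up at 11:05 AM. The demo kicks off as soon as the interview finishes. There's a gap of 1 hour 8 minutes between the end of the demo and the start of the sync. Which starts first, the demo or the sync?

The demo ends at 11:05 AM − 83 min = 9:42 AM.
The sync starts at 9:42 AM + 68 min = 10:50 AM.
The interview ends at 10:50 AM − 98 min = 9:12 AM.
So the demo starts at 9:12 AM.
The demo starts at 9:12 AM and the sync starts at 10:50 AM, so the demo is first.

the demo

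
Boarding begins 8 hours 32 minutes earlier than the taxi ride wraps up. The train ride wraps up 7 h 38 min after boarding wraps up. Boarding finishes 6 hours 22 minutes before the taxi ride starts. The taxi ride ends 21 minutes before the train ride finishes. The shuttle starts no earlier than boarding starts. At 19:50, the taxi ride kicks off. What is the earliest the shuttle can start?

12:13

Boarding ends at 19:50 − 382 min = 13:28.
The train ride ends at 13:28 + 458 min = 21:06.
The taxi ride ends at 21:06 − 21 min = 20:45.
Boarding starts at 20:45 − 512 min = 12:13.
The shuttle is bounded by boarding, so the earliest it can start is 12:13.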